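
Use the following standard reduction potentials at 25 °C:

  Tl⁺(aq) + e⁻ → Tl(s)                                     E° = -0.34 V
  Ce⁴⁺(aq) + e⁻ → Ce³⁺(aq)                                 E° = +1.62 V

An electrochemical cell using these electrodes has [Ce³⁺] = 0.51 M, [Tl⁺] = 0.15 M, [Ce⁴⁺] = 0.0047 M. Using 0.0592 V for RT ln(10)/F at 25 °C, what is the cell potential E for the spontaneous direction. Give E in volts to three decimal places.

+1.888 V

Ce⁴⁺/Ce³⁺ is the cathode (higher E°), Tl⁺/Tl the anode: E°cell = +1.62 − (-0.34) = +1.96 V, n = 1.
Overall: Ce⁴⁺(aq) + Tl(s) → Ce³⁺(aq) + Tl⁺(aq)
Q = [Ce³⁺]·[Tl⁺] / ([Ce⁴⁺]); log Q = 1.212.
E = E° − (0.0592/n) log Q = +1.96 − (0.0592/1)(1.212) = +1.888 V.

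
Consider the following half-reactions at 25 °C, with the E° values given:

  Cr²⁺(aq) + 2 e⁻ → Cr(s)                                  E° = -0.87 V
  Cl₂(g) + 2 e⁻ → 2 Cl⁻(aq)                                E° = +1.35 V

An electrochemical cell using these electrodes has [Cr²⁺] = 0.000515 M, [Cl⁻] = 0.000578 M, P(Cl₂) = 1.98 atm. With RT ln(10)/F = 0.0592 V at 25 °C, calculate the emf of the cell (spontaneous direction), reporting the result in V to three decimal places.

Cl₂/Cl⁻ is the cathode (higher E°), Cr²⁺/Cr the anode: E°cell = +1.35 − (-0.87) = +2.22 V, n = 2.
Overall: Cl₂(g) + Cr(s) → 2 Cl⁻(aq) + Cr²⁺(aq)
Q = [Cl⁻]^2·[Cr²⁺] / (P(Cl₂)); log Q = -10.061.
E = E° − (0.0592/n) log Q = +2.22 − (0.0592/2)(-10.061) = +2.518 V.

+2.518 V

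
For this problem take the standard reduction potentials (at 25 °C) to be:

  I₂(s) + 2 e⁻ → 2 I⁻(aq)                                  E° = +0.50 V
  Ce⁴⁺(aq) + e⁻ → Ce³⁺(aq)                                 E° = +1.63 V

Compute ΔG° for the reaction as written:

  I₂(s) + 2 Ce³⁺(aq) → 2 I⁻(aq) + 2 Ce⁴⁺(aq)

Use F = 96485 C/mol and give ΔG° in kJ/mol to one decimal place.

As written, I₂/I⁻ is reduced (cathode) and Ce⁴⁺/Ce³⁺ is oxidised (anode), so E°cell = (+0.50) − (+1.63) = -1.13 V.
Balancing electrons gives n = 2.
ΔG° = −nFE° = −(2)(96485)(-1.13) = 218,056 J = +218.1 kJ/mol.

+218.1 kJ/mol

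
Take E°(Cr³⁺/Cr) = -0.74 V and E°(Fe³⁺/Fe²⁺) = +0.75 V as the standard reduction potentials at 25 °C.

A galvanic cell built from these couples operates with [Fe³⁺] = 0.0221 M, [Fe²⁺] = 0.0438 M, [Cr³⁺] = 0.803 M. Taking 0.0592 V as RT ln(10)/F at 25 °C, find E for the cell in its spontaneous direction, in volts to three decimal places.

+1.474 V

Fe³⁺/Fe²⁺ is the cathode (higher E°), Cr³⁺/Cr the anode: E°cell = +0.75 − (-0.74) = +1.49 V, n = 3.
Overall: 3 Fe³⁺(aq) + Cr(s) → 3 Fe²⁺(aq) + Cr³⁺(aq)
Q = [Fe²⁺]^3·[Cr³⁺] / ([Fe³⁺]^3); log Q = 0.796.
E = E° − (0.0592/n) log Q = +1.49 − (0.0592/3)(0.796) = +1.474 V.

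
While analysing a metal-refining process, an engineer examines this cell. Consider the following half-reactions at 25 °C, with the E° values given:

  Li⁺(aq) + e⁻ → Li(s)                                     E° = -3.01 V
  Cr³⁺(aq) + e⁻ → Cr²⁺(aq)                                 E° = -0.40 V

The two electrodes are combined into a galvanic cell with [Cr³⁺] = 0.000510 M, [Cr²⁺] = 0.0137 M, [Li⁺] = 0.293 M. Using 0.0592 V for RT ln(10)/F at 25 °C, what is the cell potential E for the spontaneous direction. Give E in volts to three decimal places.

+2.557 V

Cr³⁺/Cr²⁺ is the cathode (higher E°), Li⁺/Li the anode: E°cell = -0.40 − (-3.01) = +2.61 V, n = 1.
Overall: Cr³⁺(aq) + Li(s) → Cr²⁺(aq) + Li⁺(aq)
Q = [Cr²⁺]·[Li⁺] / ([Cr³⁺]); log Q = 0.896.
E = E° − (0.0592/n) log Q = +2.61 − (0.0592/1)(0.896) = +2.557 V.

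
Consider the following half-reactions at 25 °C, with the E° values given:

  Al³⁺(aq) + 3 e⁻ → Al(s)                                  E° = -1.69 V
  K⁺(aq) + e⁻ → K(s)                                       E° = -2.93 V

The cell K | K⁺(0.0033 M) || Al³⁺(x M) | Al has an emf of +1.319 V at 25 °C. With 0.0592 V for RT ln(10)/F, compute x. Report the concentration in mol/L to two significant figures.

Al³⁺/Al is the cathode, K⁺/K the anode: E°cell = +1.24 V, n = 3.
Overall reaction: Al³⁺(aq) + 3 K(s) → Al(s) + 3 K⁺(aq); Q = [K⁺]^3/[Al³⁺]^1.
From E = E° − (0.0592/n) log Q: log Q = (E° − E)·n/0.0592 = (+1.24 − (+1.319))·3/0.0592 = -4.0034.
So 1·log[Al³⁺] = 3·log(0.0033) − log Q = -7.4445 − (-4.0034) = -3.4411; [Al³⁺] = 10^(-3.4411) ≈ 0.00036 M.

0.00036 M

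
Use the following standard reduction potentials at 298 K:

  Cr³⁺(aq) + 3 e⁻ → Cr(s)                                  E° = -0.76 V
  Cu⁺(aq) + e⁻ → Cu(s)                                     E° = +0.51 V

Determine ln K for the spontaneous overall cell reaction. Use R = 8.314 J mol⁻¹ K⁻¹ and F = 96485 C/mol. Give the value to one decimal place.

148.4

Cathode: Cu⁺/Cu; anode: Cr³⁺/Cr. E°cell = (+0.51) − (-0.76) = +1.27 V, with n = 3.
ΔG° = −nFE° = −RT ln K, so ln K = nFE°/(RT) = (3)(96485)(+1.27) / ((8.314)(298)) = 148.374.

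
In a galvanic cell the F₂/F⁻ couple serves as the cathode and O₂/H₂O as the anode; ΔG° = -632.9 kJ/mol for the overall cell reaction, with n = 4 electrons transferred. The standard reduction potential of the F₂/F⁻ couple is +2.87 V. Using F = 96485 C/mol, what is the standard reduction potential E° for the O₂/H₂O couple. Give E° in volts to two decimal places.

E°cell = −ΔG°/(nF) = −(-632.9×10³)/((4)(96485)) = +1.640 V.
Since F₂/F⁻ is the cathode and O₂/H₂O the anode, E°cell = E°(F₂/F⁻) − E°(O₂/H₂O).
So E°(O₂/H₂O) = E°(F₂/F⁻) − E°cell = (+2.87) − (+1.640) = +1.23 V.

+1.23 V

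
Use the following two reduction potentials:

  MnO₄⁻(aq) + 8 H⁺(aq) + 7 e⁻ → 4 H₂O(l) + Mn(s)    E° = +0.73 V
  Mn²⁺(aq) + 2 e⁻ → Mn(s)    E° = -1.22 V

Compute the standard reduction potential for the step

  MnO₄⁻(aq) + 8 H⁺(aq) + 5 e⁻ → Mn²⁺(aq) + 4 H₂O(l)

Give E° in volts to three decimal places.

+1.510 V

Sequential free energies add, so n₃E°₃ = n₁E°₁ + n₂E°₂.
With n₃ = 7, and the known step contributing 2×(-1.22) V, the unknown satisfies 5·E° = 7×(+0.73) − 2×(-1.22) = +7.550.
E° = +7.550 / 5 = +1.510 V.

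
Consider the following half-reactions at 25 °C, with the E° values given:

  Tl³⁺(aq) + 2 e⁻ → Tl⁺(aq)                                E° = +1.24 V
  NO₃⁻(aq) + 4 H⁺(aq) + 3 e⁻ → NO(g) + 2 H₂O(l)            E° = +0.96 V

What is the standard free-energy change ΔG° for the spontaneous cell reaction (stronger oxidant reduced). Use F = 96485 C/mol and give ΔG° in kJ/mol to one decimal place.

Tl³⁺/Tl⁺ (E° = +1.24 V) is the cathode; NO₃⁻/NO (E° = +0.96 V) is the anode, so E°cell = +0.28 V.
Balancing electrons gives n = 6 (lcm of 2 and 3).
ΔG° = −nFE° = −(6)(96485)(+0.28) = -162,095 J = -162.1 kJ/mol.

-162.1 kJ/mol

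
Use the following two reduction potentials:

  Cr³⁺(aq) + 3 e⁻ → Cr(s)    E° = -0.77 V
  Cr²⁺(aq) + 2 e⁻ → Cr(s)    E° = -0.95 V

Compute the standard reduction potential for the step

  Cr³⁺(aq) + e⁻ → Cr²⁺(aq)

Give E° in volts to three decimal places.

-0.410 V

Sequential free energies add, so n₃E°₃ = n₁E°₁ + n₂E°₂.
With n₃ = 3, and the known step contributing 2×(-0.95) V, the unknown satisfies 1·E° = 3×(-0.77) − 2×(-0.95) = -0.410.
E° = -0.410 / 1 = -0.410 V.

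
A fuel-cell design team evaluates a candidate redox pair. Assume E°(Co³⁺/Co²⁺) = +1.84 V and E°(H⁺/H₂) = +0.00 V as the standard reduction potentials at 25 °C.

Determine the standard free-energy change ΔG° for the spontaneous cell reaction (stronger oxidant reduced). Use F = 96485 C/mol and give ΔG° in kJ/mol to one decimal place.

Co³⁺/Co²⁺ (E° = +1.84 V) is the cathode; H⁺/H₂ (E° = +0.00 V) is the anode, so E°cell = +1.84 V.
Balancing electrons gives n = 2 (lcm of 1 and 2).
ΔG° = −nFE° = −(2)(96485)(+1.84) = -355,065 J = -355.1 kJ/mol.

-355.1 kJ/mol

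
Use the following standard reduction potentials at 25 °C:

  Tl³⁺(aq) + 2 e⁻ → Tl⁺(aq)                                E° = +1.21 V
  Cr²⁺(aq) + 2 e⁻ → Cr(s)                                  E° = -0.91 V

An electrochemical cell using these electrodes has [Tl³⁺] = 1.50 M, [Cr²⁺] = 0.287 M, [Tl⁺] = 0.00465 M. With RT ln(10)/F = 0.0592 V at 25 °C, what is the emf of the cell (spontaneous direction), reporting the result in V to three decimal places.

+2.210 V

Tl³⁺/Tl⁺ is the cathode (higher E°), Cr²⁺/Cr the anode: E°cell = +1.21 − (-0.91) = +2.12 V, n = 2.
Overall: Tl³⁺(aq) + Cr(s) → Tl⁺(aq) + Cr²⁺(aq)
Q = [Tl⁺]·[Cr²⁺] / ([Tl³⁺]); log Q = -3.051.
E = E° − (0.0592/n) log Q = +2.12 − (0.0592/2)(-3.051) = +2.210 V.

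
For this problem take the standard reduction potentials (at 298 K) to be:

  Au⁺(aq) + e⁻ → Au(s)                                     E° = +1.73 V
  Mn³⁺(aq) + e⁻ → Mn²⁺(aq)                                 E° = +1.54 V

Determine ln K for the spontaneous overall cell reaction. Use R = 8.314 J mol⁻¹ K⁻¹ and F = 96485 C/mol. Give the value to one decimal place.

Cathode: Au⁺/Au; anode: Mn³⁺/Mn²⁺. E°cell = (+1.73) − (+1.54) = +0.19 V, with n = 1.
ΔG° = −nFE° = −RT ln K, so ln K = nFE°/(RT) = (1)(96485)(+0.19) / ((8.314)(298)) = 7.399.

7.4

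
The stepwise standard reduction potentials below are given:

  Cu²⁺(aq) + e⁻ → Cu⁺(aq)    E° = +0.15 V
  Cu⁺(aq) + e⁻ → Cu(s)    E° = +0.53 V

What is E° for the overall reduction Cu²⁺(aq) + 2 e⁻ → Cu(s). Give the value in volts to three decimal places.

+0.340 V

Standard free energies of sequential steps add: ΔG°₃ = ΔG°₁ + ΔG°₂, so n₃E°₃ = n₁E°₁ + n₂E°₂.
E°₃ = (1×+0.15 + 1×+0.53) / 2 = (+0.680) / 2 = +0.340 V.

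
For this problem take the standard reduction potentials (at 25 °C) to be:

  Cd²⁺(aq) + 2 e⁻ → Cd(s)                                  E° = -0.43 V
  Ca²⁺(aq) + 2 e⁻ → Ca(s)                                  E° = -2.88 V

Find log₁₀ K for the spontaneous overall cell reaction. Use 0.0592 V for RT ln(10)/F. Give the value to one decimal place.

82.8

Cathode: Cd²⁺/Cd; anode: Ca²⁺/Ca. E°cell = +2.45 V, n = 2.
log K = nE°cell / 0.0592 = (2)(+2.45) / 0.0592 = 82.8.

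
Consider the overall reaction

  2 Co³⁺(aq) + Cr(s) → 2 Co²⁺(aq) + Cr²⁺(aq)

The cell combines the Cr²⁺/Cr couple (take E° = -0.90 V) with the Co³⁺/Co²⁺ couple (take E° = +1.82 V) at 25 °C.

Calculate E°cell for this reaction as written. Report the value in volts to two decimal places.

+2.72 V

The Co³⁺/Co²⁺ couple has the higher reduction potential, so it is the cathode; Cr²⁺/Cr is oxidised at the anode.
E°cell = E°(cathode) − E°(anode) = (+1.82) − (-0.90) = +2.72 V.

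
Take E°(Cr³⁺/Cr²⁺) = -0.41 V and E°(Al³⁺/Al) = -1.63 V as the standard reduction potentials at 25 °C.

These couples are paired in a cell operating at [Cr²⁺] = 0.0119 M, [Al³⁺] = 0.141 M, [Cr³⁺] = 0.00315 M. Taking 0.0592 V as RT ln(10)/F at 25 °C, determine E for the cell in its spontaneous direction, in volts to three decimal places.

Cr³⁺/Cr²⁺ is the cathode (higher E°), Al³⁺/Al the anode: E°cell = -0.41 − (-1.63) = +1.22 V, n = 3.
Overall: 3 Cr³⁺(aq) + Al(s) → 3 Cr²⁺(aq) + Al³⁺(aq)
Q = [Cr²⁺]^3·[Al³⁺] / ([Cr³⁺]^3); log Q = 0.881.
E = E° − (0.0592/n) log Q = +1.22 − (0.0592/3)(0.881) = +1.203 V.

+1.203 V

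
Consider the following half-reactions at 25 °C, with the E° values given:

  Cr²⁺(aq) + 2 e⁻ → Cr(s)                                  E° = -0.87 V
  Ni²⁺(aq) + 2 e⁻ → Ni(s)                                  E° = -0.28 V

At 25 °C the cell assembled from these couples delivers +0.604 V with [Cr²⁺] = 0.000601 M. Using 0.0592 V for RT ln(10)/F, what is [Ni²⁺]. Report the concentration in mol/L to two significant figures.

Ni²⁺/Ni is the cathode, Cr²⁺/Cr the anode: E°cell = +0.59 V, n = 2.
Overall reaction: Ni²⁺(aq) + Cr(s) → Ni(s) + Cr²⁺(aq); Q = [Cr²⁺]^1/[Ni²⁺]^1.
From E = E° − (0.0592/n) log Q: log Q = (E° − E)·n/0.0592 = (+0.59 − (+0.604))·2/0.0592 = -0.4730.
So 1·log[Ni²⁺] = 1·log(0.000601) − log Q = -3.2211 − (-0.4730) = -2.7481; [Ni²⁺] = 10^(-2.7481) ≈ 0.0018 M.

0.0018 M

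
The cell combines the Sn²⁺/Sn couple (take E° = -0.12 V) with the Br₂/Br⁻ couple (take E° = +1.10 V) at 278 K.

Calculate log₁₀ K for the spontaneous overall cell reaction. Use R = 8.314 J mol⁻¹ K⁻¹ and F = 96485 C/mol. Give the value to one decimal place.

Cathode: Br₂/Br⁻; anode: Sn²⁺/Sn. E°cell = (+1.10) − (-0.12) = +1.22 V, with n = 2.
ΔG° = −nFE° = −RT ln K, so ln K = nFE°/(RT) = (2)(96485)(+1.22) / ((8.314)(278)) = 101.858.
log₁₀ K = 101.858 / ln 10 = 44.2.

44.2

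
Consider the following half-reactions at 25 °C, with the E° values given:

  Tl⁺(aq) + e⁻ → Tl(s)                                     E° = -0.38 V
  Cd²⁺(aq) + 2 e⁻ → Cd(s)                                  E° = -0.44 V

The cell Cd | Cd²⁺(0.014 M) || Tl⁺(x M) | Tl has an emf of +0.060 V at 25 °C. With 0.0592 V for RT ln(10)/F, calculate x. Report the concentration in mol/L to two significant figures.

0.12 M

Tl⁺/Tl is the cathode, Cd²⁺/Cd the anode: E°cell = +0.06 V, n = 2.
Overall reaction: 2 Tl⁺(aq) + Cd(s) → 2 Tl(s) + Cd²⁺(aq); Q = [Cd²⁺]^1/[Tl⁺]^2.
From E = E° − (0.0592/n) log Q: log Q = (E° − E)·n/0.0592 = (+0.06 − (+0.060))·2/0.0592 = 0.0000.
So 2·log[Tl⁺] = 1·log(0.014) − log Q = -1.8539 − (0.0000) = -1.8539; log[Tl⁺] = -1.8539 / 2 = -0.9270; [Tl⁺] = 10^(-0.9270) ≈ 0.12 M.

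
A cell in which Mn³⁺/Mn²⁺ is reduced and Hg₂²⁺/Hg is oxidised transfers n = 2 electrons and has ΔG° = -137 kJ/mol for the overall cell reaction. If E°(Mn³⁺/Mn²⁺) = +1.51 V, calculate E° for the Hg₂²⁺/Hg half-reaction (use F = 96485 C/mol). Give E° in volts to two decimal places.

+0.80 V

E°cell = −ΔG°/(nF) = −(-137×10³)/((2)(96485)) = +0.710 V.
Since Mn³⁺/Mn²⁺ is the cathode and Hg₂²⁺/Hg the anode, E°cell = E°(Mn³⁺/Mn²⁺) − E°(Hg₂²⁺/Hg).
So E°(Hg₂²⁺/Hg) = E°(Mn³⁺/Mn²⁺) − E°cell = (+1.51) − (+0.710) = +0.80 V.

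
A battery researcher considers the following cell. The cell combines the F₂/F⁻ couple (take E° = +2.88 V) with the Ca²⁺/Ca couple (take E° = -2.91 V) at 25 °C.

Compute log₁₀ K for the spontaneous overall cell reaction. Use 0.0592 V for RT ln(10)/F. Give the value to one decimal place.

Cathode: F₂/F⁻; anode: Ca²⁺/Ca. E°cell = +5.79 V, n = 2.
log K = nE°cell / 0.0592 = (2)(+5.79) / 0.0592 = 195.6.

195.6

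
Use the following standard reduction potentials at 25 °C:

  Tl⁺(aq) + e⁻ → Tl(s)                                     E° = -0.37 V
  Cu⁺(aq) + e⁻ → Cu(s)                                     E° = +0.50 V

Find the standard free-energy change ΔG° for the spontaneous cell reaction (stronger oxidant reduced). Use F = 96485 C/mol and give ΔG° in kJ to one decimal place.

Cu⁺/Cu (E° = +0.50 V) is the cathode; Tl⁺/Tl (E° = -0.37 V) is the anode, so E°cell = +0.87 V.
Balancing electrons gives n = 1 (lcm of 1 and 1).
ΔG° = −nFE° = −(1)(96485)(+0.87) = -83,942 J = -83.9 kJ.

-83.9 kJ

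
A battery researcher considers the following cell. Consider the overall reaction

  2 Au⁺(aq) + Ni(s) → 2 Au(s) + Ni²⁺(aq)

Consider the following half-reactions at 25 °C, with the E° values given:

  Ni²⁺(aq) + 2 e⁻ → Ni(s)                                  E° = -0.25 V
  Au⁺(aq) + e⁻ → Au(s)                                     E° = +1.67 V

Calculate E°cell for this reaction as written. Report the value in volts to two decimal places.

The Au⁺/Au couple has the higher reduction potential, so it is the cathode; Ni²⁺/Ni is oxidised at the anode.
E°cell = E°(cathode) − E°(anode) = (+1.67) − (-0.25) = +1.92 V.

+1.92 V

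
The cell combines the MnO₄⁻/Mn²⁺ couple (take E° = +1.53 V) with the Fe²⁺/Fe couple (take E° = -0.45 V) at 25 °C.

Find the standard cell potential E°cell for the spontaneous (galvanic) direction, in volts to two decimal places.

+1.98 V

The MnO₄⁻/Mn²⁺ couple has the higher reduction potential, so it is the cathode; Fe²⁺/Fe is oxidised at the anode.
E°cell = E°(cathode) − E°(anode) = (+1.53) − (-0.45) = +1.98 V.
Since E°cell > 0, the reaction is spontaneous under standard conditions.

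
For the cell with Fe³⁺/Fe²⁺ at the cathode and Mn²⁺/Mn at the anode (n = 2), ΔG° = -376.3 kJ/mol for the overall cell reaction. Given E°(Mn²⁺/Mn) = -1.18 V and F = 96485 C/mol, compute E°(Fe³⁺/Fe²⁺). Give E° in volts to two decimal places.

+0.77 V

E°cell = −ΔG°/(nF) = −(-376.3×10³)/((2)(96485)) = +1.950 V.
Since Fe³⁺/Fe²⁺ is the cathode and Mn²⁺/Mn the anode, E°cell = E°(Fe³⁺/Fe²⁺) − E°(Mn²⁺/Mn).
So E°(Fe³⁺/Fe²⁺) = E°cell + E°(Mn²⁺/Mn) = +1.950 + (-1.18) = +0.77 V.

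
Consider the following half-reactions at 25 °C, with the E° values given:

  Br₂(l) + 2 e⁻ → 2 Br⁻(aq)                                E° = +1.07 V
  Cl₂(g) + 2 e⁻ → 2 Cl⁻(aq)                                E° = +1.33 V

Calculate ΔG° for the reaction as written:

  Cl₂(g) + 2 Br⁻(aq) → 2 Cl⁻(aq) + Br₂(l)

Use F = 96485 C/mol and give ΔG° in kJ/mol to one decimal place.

-50.2 kJ/mol

As written, Cl₂/Cl⁻ is reduced (cathode) and Br₂/Br⁻ is oxidised (anode), so E°cell = (+1.33) − (+1.07) = +0.26 V.
Balancing electrons gives n = 2.
ΔG° = −nFE° = −(2)(96485)(+0.26) = -50,172 J = -50.2 kJ/mol.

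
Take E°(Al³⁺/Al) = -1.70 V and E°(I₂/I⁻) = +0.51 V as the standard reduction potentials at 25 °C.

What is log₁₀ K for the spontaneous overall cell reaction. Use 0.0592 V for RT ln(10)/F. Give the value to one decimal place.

Cathode: I₂/I⁻; anode: Al³⁺/Al. E°cell = +2.21 V, n = 6.
log K = nE°cell / 0.0592 = (6)(+2.21) / 0.0592 = 224.0.

224.0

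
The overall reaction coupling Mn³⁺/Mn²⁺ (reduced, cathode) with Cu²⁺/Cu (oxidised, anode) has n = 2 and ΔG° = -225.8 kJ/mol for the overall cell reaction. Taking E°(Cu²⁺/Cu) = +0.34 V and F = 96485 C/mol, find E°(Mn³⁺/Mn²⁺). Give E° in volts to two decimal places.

E°cell = −ΔG°/(nF) = −(-225.8×10³)/((2)(96485)) = +1.170 V.
Since Mn³⁺/Mn²⁺ is the cathode and Cu²⁺/Cu the anode, E°cell = E°(Mn³⁺/Mn²⁺) − E°(Cu²⁺/Cu).
So E°(Mn³⁺/Mn²⁺) = E°cell + E°(Cu²⁺/Cu) = +1.170 + (+0.34) = +1.51 V.

+1.51 V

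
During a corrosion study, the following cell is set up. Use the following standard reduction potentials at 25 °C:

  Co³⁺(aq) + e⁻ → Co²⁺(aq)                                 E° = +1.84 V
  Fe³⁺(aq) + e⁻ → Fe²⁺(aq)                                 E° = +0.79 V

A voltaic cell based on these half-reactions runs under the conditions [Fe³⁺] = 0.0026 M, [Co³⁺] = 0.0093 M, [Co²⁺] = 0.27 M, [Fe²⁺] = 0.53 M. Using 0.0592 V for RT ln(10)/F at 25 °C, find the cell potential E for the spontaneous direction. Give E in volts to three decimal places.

+1.100 V

Co³⁺/Co²⁺ is the cathode (higher E°), Fe³⁺/Fe²⁺ the anode: E°cell = +1.84 − (+0.79) = +1.05 V, n = 1.
Overall: Co³⁺(aq) + Fe²⁺(aq) → Co²⁺(aq) + Fe³⁺(aq)
Q = [Co²⁺]·[Fe³⁺] / ([Co³⁺]·[Fe²⁺]); log Q = -0.846.
E = E° − (0.0592/n) log Q = +1.05 − (0.0592/1)(-0.846) = +1.100 V.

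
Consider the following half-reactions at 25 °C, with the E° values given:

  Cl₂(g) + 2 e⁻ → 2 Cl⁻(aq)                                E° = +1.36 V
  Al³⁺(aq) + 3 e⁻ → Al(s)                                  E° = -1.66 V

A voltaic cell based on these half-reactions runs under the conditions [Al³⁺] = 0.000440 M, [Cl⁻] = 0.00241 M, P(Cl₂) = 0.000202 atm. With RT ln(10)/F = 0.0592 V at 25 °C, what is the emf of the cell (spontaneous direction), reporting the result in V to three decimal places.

Cl₂/Cl⁻ is the cathode (higher E°), Al³⁺/Al the anode: E°cell = +1.36 − (-1.66) = +3.02 V, n = 6.
Overall: 3 Cl₂(g) + 2 Al(s) → 6 Cl⁻(aq) + 2 Al³⁺(aq)
Q = [Cl⁻]^6·[Al³⁺]^2 / (P(Cl₂)^3); log Q = -11.337.
E = E° − (0.0592/n) log Q = +3.02 − (0.0592/6)(-11.337) = +3.132 V.

+3.132 V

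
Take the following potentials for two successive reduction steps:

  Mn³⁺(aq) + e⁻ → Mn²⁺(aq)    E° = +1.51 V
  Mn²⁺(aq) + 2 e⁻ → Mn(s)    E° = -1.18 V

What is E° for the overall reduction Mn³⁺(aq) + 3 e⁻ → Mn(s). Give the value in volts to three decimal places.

Adding the free-energy changes (−nFE°) of the two steps gives −n₃FE°₃ = −n₁FE°₁ − n₂FE°₂.
E°₃ = (1×+1.51 + 2×-1.18) / 3 = (-0.850) / 3 = -0.283 V.

-0.283 V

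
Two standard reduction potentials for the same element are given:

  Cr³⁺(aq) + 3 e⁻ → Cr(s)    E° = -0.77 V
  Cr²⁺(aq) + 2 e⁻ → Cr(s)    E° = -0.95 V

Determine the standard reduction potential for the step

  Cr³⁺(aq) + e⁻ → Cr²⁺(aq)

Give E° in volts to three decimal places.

Sequential free energies add, so n₃E°₃ = n₁E°₁ + n₂E°₂.
With n₃ = 3, and the known step contributing 2×(-0.95) V, the unknown satisfies 1·E° = 3×(-0.77) − 2×(-0.95) = -0.410.
E° = -0.410 / 1 = -0.410 V.

-0.410 V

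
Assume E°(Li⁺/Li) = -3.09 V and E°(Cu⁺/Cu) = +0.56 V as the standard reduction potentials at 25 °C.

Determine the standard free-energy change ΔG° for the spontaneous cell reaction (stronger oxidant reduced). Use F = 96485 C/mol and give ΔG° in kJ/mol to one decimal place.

-352.2 kJ/mol

Cu⁺/Cu (E° = +0.56 V) is the cathode; Li⁺/Li (E° = -3.09 V) is the anode, so E°cell = +3.65 V.
Balancing electrons gives n = 1 (lcm of 1 and 1).
ΔG° = −nFE° = −(1)(96485)(+3.65) = -352,170 J = -352.2 kJ/mol.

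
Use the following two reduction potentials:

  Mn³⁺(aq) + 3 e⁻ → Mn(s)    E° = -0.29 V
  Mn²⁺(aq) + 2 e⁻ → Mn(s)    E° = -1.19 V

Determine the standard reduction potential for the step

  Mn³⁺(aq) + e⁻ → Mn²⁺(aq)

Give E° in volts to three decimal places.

+1.510 V

Sequential free energies add, so n₃E°₃ = n₁E°₁ + n₂E°₂.
With n₃ = 3, and the known step contributing 2×(-1.19) V, the unknown satisfies 1·E° = 3×(-0.29) − 2×(-1.19) = +1.510.
E° = +1.510 / 1 = +1.510 V.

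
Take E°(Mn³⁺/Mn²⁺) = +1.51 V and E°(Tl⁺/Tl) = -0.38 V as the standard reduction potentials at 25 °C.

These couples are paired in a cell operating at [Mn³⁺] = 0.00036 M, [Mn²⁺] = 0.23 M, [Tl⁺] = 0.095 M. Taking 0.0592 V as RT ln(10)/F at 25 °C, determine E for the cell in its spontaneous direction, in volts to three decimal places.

Mn³⁺/Mn²⁺ is the cathode (higher E°), Tl⁺/Tl the anode: E°cell = +1.51 − (-0.38) = +1.89 V, n = 1.
Overall: Mn³⁺(aq) + Tl(s) → Mn²⁺(aq) + Tl⁺(aq)
Q = [Mn²⁺]·[Tl⁺] / ([Mn³⁺]); log Q = 1.783.
E = E° − (0.0592/n) log Q = +1.89 − (0.0592/1)(1.783) = +1.784 V.

+1.784 V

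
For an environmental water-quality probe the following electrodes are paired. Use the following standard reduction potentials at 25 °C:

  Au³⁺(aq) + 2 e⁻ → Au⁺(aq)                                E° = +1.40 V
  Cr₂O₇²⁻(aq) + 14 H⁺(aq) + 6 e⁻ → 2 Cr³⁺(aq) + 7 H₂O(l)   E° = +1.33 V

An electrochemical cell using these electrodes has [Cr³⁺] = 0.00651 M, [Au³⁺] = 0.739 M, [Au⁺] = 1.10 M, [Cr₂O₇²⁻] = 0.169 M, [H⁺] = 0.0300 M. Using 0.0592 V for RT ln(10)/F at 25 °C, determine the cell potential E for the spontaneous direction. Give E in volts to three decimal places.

+0.240 V

Au³⁺/Au⁺ is the cathode (higher E°), Cr₂O₇²⁻/Cr³⁺ the anode: E°cell = +1.40 − (+1.33) = +0.07 V, n = 6.
Overall: 3 Au³⁺(aq) + 2 Cr³⁺(aq) + 7 H₂O(l) → 3 Au⁺(aq) + Cr₂O₇²⁻(aq) + 14 H⁺(aq)
Q = [Au⁺]^3·[Cr₂O₇²⁻]·[H⁺]^14 / ([Au³⁺]^3·[Cr³⁺]^2); log Q = -17.201.
E = E° − (0.0592/n) log Q = +0.07 − (0.0592/6)(-17.201) = +0.240 V.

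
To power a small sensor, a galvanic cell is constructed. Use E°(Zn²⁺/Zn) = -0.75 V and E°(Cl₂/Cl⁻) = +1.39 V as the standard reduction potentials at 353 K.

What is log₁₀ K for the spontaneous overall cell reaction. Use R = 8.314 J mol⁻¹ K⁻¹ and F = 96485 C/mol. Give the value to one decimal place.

61.1

Cathode: Cl₂/Cl⁻; anode: Zn²⁺/Zn. E°cell = (+1.39) − (-0.75) = +2.14 V, with n = 2.
ΔG° = −nFE° = −RT ln K, so ln K = nFE°/(RT) = (2)(96485)(+2.14) / ((8.314)(353)) = 140.708.
log₁₀ K = 140.708 / ln 10 = 61.1.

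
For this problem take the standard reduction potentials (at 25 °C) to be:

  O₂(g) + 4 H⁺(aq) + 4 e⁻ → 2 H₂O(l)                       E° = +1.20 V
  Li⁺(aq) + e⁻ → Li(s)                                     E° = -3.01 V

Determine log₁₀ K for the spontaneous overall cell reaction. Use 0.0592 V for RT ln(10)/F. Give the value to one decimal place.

Cathode: O₂/H₂O; anode: Li⁺/Li. E°cell = +4.21 V, n = 4.
log K = nE°cell / 0.0592 = (4)(+4.21) / 0.0592 = 284.5.

284.5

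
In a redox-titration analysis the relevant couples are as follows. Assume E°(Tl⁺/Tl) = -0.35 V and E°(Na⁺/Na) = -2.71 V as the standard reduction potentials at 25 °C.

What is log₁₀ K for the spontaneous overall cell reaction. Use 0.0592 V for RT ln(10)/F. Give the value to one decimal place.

39.9

Cathode: Tl⁺/Tl; anode: Na⁺/Na. E°cell = +2.36 V, n = 1.
log K = nE°cell / 0.0592 = (1)(+2.36) / 0.0592 = 39.9.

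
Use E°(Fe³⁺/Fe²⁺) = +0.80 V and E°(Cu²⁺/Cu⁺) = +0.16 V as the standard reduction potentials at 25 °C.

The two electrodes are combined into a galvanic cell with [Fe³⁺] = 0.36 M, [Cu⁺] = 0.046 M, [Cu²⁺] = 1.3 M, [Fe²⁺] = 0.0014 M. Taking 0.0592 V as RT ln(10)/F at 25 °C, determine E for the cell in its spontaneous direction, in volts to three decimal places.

+0.697 V

Fe³⁺/Fe²⁺ is the cathode (higher E°), Cu²⁺/Cu⁺ the anode: E°cell = +0.80 − (+0.16) = +0.64 V, n = 1.
Overall: Fe³⁺(aq) + Cu⁺(aq) → Fe²⁺(aq) + Cu²⁺(aq)
Q = [Fe²⁺]·[Cu²⁺] / ([Fe³⁺]·[Cu⁺]); log Q = -0.959.
E = E° − (0.0592/n) log Q = +0.64 − (0.0592/1)(-0.959) = +0.697 V.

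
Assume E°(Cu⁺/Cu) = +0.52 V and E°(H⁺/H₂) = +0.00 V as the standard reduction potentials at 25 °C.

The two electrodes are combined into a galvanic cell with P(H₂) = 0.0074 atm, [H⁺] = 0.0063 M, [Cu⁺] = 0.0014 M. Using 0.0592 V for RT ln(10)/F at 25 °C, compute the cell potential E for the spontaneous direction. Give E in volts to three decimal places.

Cu⁺/Cu is the cathode (higher E°), H⁺/H₂ the anode: E°cell = +0.52 − (+0.00) = +0.52 V, n = 2.
Overall: 2 Cu⁺(aq) + H₂(g) → 2 Cu(s) + 2 H⁺(aq)
Q = [H⁺]^2 / ([Cu⁺]^2·P(H₂)); log Q = 3.437.
E = E° − (0.0592/n) log Q = +0.52 − (0.0592/2)(3.437) = +0.418 V.

+0.418 V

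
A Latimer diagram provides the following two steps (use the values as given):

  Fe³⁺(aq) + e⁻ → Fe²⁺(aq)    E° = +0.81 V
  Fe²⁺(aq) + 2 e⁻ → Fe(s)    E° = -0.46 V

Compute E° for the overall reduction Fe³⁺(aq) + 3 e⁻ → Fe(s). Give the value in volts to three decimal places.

Adding the free-energy changes (−nFE°) of the two steps gives −n₃FE°₃ = −n₁FE°₁ − n₂FE°₂.
E°₃ = (1×+0.81 + 2×-0.46) / 3 = (-0.110) / 3 = -0.037 V.
Simply averaging or adding the two E° values would be wrong; the electron-weighted sum is required.

-0.037 V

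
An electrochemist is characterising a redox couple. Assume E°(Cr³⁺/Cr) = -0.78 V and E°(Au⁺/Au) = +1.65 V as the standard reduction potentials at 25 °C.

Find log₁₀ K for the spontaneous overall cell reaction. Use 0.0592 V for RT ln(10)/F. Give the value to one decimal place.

123.1

Cathode: Au⁺/Au; anode: Cr³⁺/Cr. E°cell = +2.43 V, n = 3.
log K = nE°cell / 0.0592 = (3)(+2.43) / 0.0592 = 123.1.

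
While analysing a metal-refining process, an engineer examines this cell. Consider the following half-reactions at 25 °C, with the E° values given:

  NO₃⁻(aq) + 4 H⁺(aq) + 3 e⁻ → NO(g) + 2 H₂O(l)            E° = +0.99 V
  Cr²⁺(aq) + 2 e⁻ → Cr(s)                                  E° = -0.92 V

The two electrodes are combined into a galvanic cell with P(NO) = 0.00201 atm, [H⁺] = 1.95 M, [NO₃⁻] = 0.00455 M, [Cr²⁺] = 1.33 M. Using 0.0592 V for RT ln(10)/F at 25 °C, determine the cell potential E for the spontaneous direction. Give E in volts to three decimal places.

NO₃⁻/NO is the cathode (higher E°), Cr²⁺/Cr the anode: E°cell = +0.99 − (-0.92) = +1.91 V, n = 6.
Overall: 2 NO₃⁻(aq) + 8 H⁺(aq) + 3 Cr(s) → 2 NO(g) + 4 H₂O(l) + 3 Cr²⁺(aq)
Q = P(NO)^2·[Cr²⁺]^3 / ([NO₃⁻]^2·[H⁺]^8); log Q = -2.658.
E = E° − (0.0592/n) log Q = +1.91 − (0.0592/6)(-2.658) = +1.936 V.

+1.936 V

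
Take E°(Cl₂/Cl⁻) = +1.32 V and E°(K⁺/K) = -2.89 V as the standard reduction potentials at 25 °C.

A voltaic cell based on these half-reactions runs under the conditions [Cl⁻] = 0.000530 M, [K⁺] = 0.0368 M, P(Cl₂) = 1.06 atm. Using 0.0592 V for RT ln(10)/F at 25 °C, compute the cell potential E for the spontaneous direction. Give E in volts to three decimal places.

Cl₂/Cl⁻ is the cathode (higher E°), K⁺/K the anode: E°cell = +1.32 − (-2.89) = +4.21 V, n = 2.
Overall: Cl₂(g) + 2 K(s) → 2 Cl⁻(aq) + 2 K⁺(aq)
Q = [Cl⁻]^2·[K⁺]^2 / (P(Cl₂)); log Q = -9.445.
E = E° − (0.0592/n) log Q = +4.21 − (0.0592/2)(-9.445) = +4.490 V.

+4.490 V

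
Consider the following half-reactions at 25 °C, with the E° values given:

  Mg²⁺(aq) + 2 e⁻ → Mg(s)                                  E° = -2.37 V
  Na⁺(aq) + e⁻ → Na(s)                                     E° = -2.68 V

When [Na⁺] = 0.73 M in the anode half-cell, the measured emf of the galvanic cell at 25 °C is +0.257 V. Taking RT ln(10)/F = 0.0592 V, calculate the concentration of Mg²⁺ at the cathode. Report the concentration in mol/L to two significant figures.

Mg²⁺/Mg is the cathode, Na⁺/Na the anode: E°cell = +0.31 V, n = 2.
Overall reaction: Mg²⁺(aq) + 2 Na(s) → Mg(s) + 2 Na⁺(aq); Q = [Na⁺]^2/[Mg²⁺]^1.
From E = E° − (0.0592/n) log Q: log Q = (E° − E)·n/0.0592 = (+0.31 − (+0.257))·2/0.0592 = 1.7905.
So 1·log[Mg²⁺] = 2·log(0.73) − log Q = -0.2734 − (1.7905) = -2.0639; [Mg²⁺] = 10^(-2.0639) ≈ 0.0086 M.

0.0086 M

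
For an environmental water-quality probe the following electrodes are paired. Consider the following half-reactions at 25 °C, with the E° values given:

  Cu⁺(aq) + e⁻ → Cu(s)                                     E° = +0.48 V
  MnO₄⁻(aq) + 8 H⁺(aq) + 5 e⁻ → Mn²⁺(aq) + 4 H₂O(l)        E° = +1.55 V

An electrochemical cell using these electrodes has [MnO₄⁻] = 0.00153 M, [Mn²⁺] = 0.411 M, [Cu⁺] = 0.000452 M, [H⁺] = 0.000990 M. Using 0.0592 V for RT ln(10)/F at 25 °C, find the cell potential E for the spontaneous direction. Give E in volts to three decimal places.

MnO₄⁻/Mn²⁺ is the cathode (higher E°), Cu⁺/Cu the anode: E°cell = +1.55 − (+0.48) = +1.07 V, n = 5.
Overall: MnO₄⁻(aq) + 8 H⁺(aq) + 5 Cu(s) → Mn²⁺(aq) + 4 H₂O(l) + 5 Cu⁺(aq)
Q = [Mn²⁺]·[Cu⁺]^5 / ([MnO₄⁻]·[H⁺]^8); log Q = 9.740.
E = E° − (0.0592/n) log Q = +1.07 − (0.0592/5)(9.740) = +0.955 V.

+0.955 V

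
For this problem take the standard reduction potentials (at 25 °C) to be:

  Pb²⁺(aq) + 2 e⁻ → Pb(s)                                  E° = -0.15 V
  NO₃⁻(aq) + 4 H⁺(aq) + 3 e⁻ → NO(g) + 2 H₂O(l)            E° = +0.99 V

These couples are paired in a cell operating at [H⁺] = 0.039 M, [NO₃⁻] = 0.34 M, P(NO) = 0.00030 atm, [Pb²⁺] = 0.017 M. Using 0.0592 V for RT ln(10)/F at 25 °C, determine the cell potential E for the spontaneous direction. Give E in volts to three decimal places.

+1.141 V

NO₃⁻/NO is the cathode (higher E°), Pb²⁺/Pb the anode: E°cell = +0.99 − (-0.15) = +1.14 V, n = 6.
Overall: 2 NO₃⁻(aq) + 8 H⁺(aq) + 3 Pb(s) → 2 NO(g) + 4 H₂O(l) + 3 Pb²⁺(aq)
Q = P(NO)^2·[Pb²⁺]^3 / ([NO₃⁻]^2·[H⁺]^8); log Q = -0.146.
E = E° − (0.0592/n) log Q = +1.14 − (0.0592/6)(-0.146) = +1.141 V.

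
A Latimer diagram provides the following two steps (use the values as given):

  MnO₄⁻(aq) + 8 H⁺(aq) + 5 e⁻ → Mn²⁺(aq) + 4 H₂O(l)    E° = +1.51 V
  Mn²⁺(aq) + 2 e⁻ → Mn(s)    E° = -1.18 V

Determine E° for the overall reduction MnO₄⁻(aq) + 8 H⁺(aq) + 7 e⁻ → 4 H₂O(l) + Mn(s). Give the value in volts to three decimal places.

+0.741 V

Adding the free-energy changes (−nFE°) of the two steps gives −n₃FE°₃ = −n₁FE°₁ − n₂FE°₂.
E°₃ = (5×+1.51 + 2×-1.18) / 7 = (+5.190) / 7 = +0.741 V.
Simply averaging or adding the two E° values would be wrong; the electron-weighted sum is required.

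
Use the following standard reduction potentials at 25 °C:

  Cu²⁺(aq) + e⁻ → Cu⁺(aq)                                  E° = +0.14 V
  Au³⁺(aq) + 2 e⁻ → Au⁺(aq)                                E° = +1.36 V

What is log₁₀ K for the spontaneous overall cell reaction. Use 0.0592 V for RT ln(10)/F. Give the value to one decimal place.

Cathode: Au³⁺/Au⁺; anode: Cu²⁺/Cu⁺. E°cell = +1.22 V, n = 2.
log K = nE°cell / 0.0592 = (2)(+1.22) / 0.0592 = 41.2.

41.2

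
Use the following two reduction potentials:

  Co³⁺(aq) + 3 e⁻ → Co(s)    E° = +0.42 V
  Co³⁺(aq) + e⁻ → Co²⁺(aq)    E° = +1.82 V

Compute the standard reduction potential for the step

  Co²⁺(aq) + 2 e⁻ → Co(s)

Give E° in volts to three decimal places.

-0.280 V

Sequential free energies add, so n₃E°₃ = n₁E°₁ + n₂E°₂.
With n₃ = 3, and the known step contributing 1×(+1.82) V, the unknown satisfies 2·E° = 3×(+0.42) − 1×(+1.82) = -0.560.
E° = -0.560 / 2 = -0.280 V.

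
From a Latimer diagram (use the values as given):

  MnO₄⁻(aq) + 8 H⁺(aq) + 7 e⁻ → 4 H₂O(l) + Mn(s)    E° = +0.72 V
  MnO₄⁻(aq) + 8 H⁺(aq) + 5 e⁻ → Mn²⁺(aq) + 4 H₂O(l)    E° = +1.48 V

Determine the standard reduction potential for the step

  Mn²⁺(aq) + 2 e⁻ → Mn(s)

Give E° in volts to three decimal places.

Sequential free energies add, so n₃E°₃ = n₁E°₁ + n₂E°₂.
With n₃ = 7, and the known step contributing 5×(+1.48) V, the unknown satisfies 2·E° = 7×(+0.72) − 5×(+1.48) = -2.360.
E° = -2.360 / 2 = -1.180 V.

-1.180 V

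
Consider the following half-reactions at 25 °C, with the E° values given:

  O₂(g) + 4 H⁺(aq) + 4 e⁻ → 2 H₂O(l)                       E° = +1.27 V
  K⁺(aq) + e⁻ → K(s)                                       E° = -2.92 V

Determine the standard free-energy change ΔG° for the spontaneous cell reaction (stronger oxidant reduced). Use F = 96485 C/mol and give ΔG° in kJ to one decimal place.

O₂/H₂O (E° = +1.27 V) is the cathode; K⁺/K (E° = -2.92 V) is the anode, so E°cell = +4.19 V.
Balancing electrons gives n = 4 (lcm of 4 and 1).
ΔG° = −nFE° = −(4)(96485)(+4.19) = -1,617,089 J = -1617.1 kJ.

-1617.1 kJ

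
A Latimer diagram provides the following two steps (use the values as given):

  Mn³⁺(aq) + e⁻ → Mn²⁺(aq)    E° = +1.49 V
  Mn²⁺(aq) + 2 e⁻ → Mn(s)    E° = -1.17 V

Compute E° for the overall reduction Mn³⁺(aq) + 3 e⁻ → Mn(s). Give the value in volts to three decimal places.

-0.283 V

Since ΔG° = −nFE° is additive over sequential reductions, n₃E°₃ = n₁E°₁ + n₂E°₂.
E°₃ = (1×+1.49 + 2×-1.17) / 3 = (-0.850) / 3 = -0.283 V.
E° values themselves are not directly additive — weighting by electron count is essential.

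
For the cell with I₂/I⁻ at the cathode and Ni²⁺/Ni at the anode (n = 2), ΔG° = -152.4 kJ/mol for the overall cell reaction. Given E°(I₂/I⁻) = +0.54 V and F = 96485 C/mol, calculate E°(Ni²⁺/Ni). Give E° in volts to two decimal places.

-0.25 V

E°cell = −ΔG°/(nF) = −(-152.4×10³)/((2)(96485)) = +0.790 V.
Since I₂/I⁻ is the cathode and Ni²⁺/Ni the anode, E°cell = E°(I₂/I⁻) − E°(Ni²⁺/Ni).
So E°(Ni²⁺/Ni) = E°(I₂/I⁻) − E°cell = (+0.54) − (+0.790) = -0.25 V.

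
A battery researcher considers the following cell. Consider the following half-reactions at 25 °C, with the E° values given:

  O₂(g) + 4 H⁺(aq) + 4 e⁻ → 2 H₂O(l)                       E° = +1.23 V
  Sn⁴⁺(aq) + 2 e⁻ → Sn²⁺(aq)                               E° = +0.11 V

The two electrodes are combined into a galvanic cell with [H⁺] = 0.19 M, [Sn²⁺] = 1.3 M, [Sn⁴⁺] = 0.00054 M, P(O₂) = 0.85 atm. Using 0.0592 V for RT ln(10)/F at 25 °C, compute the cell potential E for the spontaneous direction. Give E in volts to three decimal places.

+1.176 V

O₂/H₂O is the cathode (higher E°), Sn⁴⁺/Sn²⁺ the anode: E°cell = +1.23 − (+0.11) = +1.12 V, n = 4.
Overall: O₂(g) + 4 H⁺(aq) + 2 Sn²⁺(aq) → 2 H₂O(l) + 2 Sn⁴⁺(aq)
Q = [Sn⁴⁺]^2 / (P(O₂)·[H⁺]^4·[Sn²⁺]^2); log Q = -3.808.
E = E° − (0.0592/n) log Q = +1.12 − (0.0592/4)(-3.808) = +1.176 V.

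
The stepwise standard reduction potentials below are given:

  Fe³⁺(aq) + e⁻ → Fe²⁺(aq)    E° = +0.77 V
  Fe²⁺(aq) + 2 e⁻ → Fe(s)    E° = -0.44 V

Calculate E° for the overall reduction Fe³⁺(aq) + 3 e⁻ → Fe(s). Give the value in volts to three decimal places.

Standard free energies of sequential steps add: ΔG°₃ = ΔG°₁ + ΔG°₂, so n₃E°₃ = n₁E°₁ + n₂E°₂.
E°₃ = (1×+0.77 + 2×-0.44) / 3 = (-0.110) / 3 = -0.037 V.

-0.037 V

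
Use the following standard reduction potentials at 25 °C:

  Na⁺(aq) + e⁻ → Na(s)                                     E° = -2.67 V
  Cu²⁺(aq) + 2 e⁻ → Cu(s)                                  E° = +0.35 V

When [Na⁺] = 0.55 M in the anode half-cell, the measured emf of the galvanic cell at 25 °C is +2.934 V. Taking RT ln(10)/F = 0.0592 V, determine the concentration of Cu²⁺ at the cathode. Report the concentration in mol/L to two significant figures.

0.00038 M

Cu²⁺/Cu is the cathode, Na⁺/Na the anode: E°cell = +3.02 V, n = 2.
Overall reaction: Cu²⁺(aq) + 2 Na(s) → Cu(s) + 2 Na⁺(aq); Q = [Na⁺]^2/[Cu²⁺]^1.
From E = E° − (0.0592/n) log Q: log Q = (E° − E)·n/0.0592 = (+3.02 − (+2.934))·2/0.0592 = 2.9054.
So 1·log[Cu²⁺] = 2·log(0.55) − log Q = -0.5193 − (2.9054) = -3.4247; [Cu²⁺] = 10^(-3.4247) ≈ 0.00038 M.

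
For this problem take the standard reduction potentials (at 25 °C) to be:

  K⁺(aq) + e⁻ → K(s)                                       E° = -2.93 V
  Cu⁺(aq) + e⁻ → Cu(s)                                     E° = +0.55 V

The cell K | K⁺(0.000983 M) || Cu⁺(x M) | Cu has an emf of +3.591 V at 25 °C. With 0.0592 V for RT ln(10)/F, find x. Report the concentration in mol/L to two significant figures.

Cu⁺/Cu is the cathode, K⁺/K the anode: E°cell = +3.48 V, n = 1.
Overall reaction: Cu⁺(aq) + K(s) → Cu(s) + K⁺(aq); Q = [K⁺]^1/[Cu⁺]^1.
From E = E° − (0.0592/n) log Q: log Q = (E° − E)·n/0.0592 = (+3.48 − (+3.591))·1/0.0592 = -1.8750.
So 1·log[Cu⁺] = 1·log(0.000983) − log Q = -3.0074 − (-1.8750) = -1.1324; [Cu⁺] = 10^(-1.1324) ≈ 0.074 M.

0.074 M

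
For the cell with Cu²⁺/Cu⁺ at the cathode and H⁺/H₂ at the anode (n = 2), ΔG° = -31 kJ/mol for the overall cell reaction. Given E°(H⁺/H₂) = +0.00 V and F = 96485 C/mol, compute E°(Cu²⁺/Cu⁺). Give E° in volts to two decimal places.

+0.16 V

E°cell = −ΔG°/(nF) = −(-31×10³)/((2)(96485)) = +0.161 V.
Since Cu²⁺/Cu⁺ is the cathode and H⁺/H₂ the anode, E°cell = E°(Cu²⁺/Cu⁺) − E°(H⁺/H₂).
So E°(Cu²⁺/Cu⁺) = E°cell + E°(H⁺/H₂) = +0.161 + (+0.00) = +0.16 V.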